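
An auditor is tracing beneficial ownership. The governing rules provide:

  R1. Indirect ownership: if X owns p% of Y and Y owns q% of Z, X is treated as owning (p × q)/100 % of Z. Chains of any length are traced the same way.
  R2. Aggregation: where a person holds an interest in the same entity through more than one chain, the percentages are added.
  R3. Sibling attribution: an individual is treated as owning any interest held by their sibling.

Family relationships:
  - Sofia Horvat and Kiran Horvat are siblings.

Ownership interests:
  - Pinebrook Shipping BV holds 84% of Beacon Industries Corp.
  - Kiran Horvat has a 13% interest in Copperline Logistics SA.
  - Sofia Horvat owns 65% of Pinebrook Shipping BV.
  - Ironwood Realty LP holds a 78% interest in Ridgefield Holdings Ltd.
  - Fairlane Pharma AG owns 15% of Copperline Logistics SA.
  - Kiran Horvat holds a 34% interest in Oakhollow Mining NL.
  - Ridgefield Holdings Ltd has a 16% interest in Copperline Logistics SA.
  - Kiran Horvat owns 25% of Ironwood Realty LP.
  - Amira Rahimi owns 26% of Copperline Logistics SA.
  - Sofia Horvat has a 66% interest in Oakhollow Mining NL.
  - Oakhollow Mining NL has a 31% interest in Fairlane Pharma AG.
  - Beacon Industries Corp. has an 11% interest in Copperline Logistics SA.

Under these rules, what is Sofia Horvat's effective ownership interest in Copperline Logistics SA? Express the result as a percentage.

26.776%

By sibling attribution (R3), Sofia Horvat is treated as also owning Kiran Horvat's interest in Oakhollow Mining NL, giving 66% + 34% = 100%.
By sibling attribution (R3), Sofia Horvat is treated as owning Kiran Horvat's 25% interest in Ironwood Realty LP.
By sibling attribution (R3), Sofia Horvat is treated as owning Kiran Horvat's 13% interest in Copperline Logistics SA.
Chain via Pinebrook Shipping BV → Beacon Industries Corp. (R1): 65% × 84% × 11% = 6.006% of Copperline Logistics SA.
Chain via Oakhollow Mining NL → Fairlane Pharma AG (R1): 100% × 31% × 15% = 4.65% of Copperline Logistics SA.
Chain via Ironwood Realty LP → Ridgefield Holdings Ltd (R1): 25% × 78% × 16% = 3.12% of Copperline Logistics SA.
Direct interest in Copperline Logistics SA: 13%.
Aggregating (R2): 6.006% + 4.65% + 3.12% + 13% = 26.776%.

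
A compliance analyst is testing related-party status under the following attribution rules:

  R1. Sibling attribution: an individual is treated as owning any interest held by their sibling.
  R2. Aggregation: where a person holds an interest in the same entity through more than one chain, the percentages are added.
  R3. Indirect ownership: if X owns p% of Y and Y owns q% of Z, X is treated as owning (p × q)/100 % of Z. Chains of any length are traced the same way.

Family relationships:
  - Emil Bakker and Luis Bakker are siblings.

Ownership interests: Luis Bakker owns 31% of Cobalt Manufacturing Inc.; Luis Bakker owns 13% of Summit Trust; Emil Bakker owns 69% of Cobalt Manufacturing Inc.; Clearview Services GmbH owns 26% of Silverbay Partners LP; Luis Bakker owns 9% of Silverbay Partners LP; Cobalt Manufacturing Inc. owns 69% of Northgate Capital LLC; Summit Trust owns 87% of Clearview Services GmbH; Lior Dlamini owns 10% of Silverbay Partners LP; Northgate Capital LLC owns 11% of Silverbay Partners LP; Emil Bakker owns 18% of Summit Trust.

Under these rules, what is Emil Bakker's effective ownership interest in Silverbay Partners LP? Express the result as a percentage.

23.6022%

By sibling attribution (R1), Emil Bakker is treated as also owning Luis Bakker's interest in Cobalt Manufacturing Inc, giving 69% + 31% = 100%.
By sibling attribution (R1), Emil Bakker is treated as also owning Luis Bakker's interest in Summit Trust, giving 18% + 13% = 31%.
By sibling attribution (R1), Emil Bakker is treated as owning Luis Bakker's 9% interest in Silverbay Partners LP.
Chain via Cobalt Manufacturing Inc. → Northgate Capital LLC (R3): 100% × 69% × 11% = 7.59% of Silverbay Partners LP.
Chain via Summit Trust → Clearview Services GmbH (R3): 31% × 87% × 26% = 7.0122% of Silverbay Partners LP.
Direct interest in Silverbay Partners LP: 9%.
Aggregating (R2): 7.59% + 7.0122% + 9% = 23.6022%.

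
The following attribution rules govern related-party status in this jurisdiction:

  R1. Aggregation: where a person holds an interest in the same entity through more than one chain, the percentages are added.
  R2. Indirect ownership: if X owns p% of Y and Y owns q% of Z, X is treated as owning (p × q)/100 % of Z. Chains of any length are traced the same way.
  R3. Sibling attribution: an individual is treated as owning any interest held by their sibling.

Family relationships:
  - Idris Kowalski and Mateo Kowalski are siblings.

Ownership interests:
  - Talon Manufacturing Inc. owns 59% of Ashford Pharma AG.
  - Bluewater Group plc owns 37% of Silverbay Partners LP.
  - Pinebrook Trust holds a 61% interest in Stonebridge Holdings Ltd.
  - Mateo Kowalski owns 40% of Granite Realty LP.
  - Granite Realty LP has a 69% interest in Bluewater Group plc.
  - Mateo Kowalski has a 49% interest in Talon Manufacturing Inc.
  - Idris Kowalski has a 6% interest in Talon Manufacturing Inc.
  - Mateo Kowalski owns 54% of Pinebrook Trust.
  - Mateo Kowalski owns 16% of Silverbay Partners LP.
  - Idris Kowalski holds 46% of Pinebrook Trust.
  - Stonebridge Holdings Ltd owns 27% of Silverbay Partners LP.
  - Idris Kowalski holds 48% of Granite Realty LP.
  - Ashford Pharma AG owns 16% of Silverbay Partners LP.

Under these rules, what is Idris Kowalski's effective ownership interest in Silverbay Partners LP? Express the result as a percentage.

By sibling attribution (R3), Idris Kowalski is treated as also owning Mateo Kowalski's interest in Granite Realty LP, giving 48% + 40% = 88%.
By sibling attribution (R3), Idris Kowalski is treated as also owning Mateo Kowalski's interest in Talon Manufacturing Inc, giving 6% + 49% = 55%.
By sibling attribution (R3), Idris Kowalski is treated as also owning Mateo Kowalski's interest in Pinebrook Trust, giving 46% + 54% = 100%.
By sibling attribution (R3), Idris Kowalski is treated as owning Mateo Kowalski's 16% interest in Silverbay Partners LP.
Chain via Granite Realty LP → Bluewater Group plc (R2): 88% × 69% × 37% = 22.4664% of Silverbay Partners LP.
Chain via Talon Manufacturing Inc. → Ashford Pharma AG (R2): 55% × 59% × 16% = 5.192% of Silverbay Partners LP.
Chain via Pinebrook Trust → Stonebridge Holdings Ltd (R2): 100% × 61% × 27% = 16.47% of Silverbay Partners LP.
Direct interest in Silverbay Partners LP: 16%.
Aggregating (R1): 22.4664% + 5.192% + 16.47% + 16% = 60.1284%.

60.1284%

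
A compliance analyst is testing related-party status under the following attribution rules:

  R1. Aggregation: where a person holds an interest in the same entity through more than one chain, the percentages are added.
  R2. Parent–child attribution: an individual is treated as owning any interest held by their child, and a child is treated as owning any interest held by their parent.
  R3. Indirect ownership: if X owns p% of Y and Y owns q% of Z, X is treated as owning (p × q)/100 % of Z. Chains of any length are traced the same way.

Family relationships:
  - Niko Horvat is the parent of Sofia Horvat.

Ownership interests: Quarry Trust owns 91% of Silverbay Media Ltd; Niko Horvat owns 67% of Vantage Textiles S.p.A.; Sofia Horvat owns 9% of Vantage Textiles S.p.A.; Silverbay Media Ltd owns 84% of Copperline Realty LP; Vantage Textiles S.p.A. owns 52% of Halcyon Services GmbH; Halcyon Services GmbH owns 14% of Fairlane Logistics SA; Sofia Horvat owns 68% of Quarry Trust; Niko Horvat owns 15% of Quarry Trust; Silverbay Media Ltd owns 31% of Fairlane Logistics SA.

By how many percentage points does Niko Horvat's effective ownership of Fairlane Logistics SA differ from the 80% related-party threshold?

By parent–child attribution (R2), Niko Horvat is treated as also owning Sofia Horvat's interest in Quarry Trust, giving 15% + 68% = 83%.
By parent–child attribution (R2), Niko Horvat is treated as also owning Sofia Horvat's interest in Vantage Textiles S.p.A, giving 67% + 9% = 76%.
Chain via Quarry Trust → Silverbay Media Ltd (R3): 83% × 91% × 31% = 23.4143% of Fairlane Logistics SA.
Chain via Vantage Textiles S.p.A. → Halcyon Services GmbH (R3): 76% × 52% × 14% = 5.5328% of Fairlane Logistics SA.
Aggregating (R1): 23.4143% + 5.5328% = 28.9471%.
28.9471% falls short of the 80% threshold by 51.0529 percentage points.

51.0529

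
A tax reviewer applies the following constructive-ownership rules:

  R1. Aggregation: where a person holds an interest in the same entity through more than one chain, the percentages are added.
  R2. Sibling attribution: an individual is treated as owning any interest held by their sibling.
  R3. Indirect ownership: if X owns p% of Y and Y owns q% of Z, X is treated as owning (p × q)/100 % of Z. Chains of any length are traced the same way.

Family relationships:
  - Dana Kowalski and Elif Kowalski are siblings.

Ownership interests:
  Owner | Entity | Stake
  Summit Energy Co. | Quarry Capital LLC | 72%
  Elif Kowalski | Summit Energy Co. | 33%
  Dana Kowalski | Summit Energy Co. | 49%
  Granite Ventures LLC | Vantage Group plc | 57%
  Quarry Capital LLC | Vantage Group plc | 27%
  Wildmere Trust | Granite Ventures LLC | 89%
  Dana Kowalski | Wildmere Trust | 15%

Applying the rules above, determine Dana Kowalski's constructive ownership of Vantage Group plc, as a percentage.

By sibling attribution (R2), Dana Kowalski is treated as also owning Elif Kowalski's interest in Summit Energy Co, giving 49% + 33% = 82%.
Chain via Summit Energy Co. → Quarry Capital LLC (R3): 82% × 72% × 27% = 15.9408% of Vantage Group plc.
Chain via Wildmere Trust → Granite Ventures LLC (R3): 15% × 89% × 57% = 7.6095% of Vantage Group plc.
Aggregating (R1): 15.9408% + 7.6095% = 23.5503%.

23.5503%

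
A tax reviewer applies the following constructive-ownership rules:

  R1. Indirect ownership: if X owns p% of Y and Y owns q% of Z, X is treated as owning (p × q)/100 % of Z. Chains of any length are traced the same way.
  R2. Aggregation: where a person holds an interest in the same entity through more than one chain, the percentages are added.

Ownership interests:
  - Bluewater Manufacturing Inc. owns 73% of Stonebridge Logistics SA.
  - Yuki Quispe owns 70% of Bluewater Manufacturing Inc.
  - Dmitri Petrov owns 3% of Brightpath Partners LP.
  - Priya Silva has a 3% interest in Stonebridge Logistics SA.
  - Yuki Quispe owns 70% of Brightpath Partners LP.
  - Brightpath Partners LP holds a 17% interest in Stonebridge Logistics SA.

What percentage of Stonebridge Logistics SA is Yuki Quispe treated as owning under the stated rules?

Chain via Brightpath Partners LP (R1): 70% × 17% = 11.9% of Stonebridge Logistics SA.
Chain via Bluewater Manufacturing Inc. (R1): 70% × 73% = 51.1% of Stonebridge Logistics SA.
Aggregating (R2): 11.9% + 51.1% = 63%.

63%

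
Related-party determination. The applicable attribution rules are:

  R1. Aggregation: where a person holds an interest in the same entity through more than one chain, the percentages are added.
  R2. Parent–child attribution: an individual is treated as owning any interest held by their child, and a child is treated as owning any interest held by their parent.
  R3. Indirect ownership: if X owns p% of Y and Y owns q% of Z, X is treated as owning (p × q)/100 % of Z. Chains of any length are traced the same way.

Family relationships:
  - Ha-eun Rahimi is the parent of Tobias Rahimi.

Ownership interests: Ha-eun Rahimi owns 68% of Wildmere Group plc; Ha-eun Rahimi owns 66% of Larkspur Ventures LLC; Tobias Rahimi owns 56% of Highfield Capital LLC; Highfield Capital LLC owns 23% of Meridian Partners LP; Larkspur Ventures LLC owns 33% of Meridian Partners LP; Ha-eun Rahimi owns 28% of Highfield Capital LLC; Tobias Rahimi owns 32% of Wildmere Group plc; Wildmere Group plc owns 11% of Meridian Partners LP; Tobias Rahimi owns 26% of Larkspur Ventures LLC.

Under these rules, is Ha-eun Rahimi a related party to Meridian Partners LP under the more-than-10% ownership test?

Yes

By parent–child attribution (R2), Ha-eun Rahimi is treated as also owning Tobias Rahimi's interest in Wildmere Group plc, giving 68% + 32% = 100%.
By parent–child attribution (R2), Ha-eun Rahimi is treated as also owning Tobias Rahimi's interest in Highfield Capital LLC, giving 28% + 56% = 84%.
By parent–child attribution (R2), Ha-eun Rahimi is treated as also owning Tobias Rahimi's interest in Larkspur Ventures LLC, giving 66% + 26% = 92%.
Chain via Wildmere Group plc (R3): 100% × 11% = 11% of Meridian Partners LP.
Chain via Highfield Capital LLC (R3): 84% × 23% = 19.32% of Meridian Partners LP.
Chain via Larkspur Ventures LLC (R3): 92% × 33% = 30.36% of Meridian Partners LP.
Aggregating (R1): 11% + 19.32% + 30.36% = 60.68%.
60.68% exceeds the 10% threshold, so Ha-eun is a related party to Meridian Partners LP.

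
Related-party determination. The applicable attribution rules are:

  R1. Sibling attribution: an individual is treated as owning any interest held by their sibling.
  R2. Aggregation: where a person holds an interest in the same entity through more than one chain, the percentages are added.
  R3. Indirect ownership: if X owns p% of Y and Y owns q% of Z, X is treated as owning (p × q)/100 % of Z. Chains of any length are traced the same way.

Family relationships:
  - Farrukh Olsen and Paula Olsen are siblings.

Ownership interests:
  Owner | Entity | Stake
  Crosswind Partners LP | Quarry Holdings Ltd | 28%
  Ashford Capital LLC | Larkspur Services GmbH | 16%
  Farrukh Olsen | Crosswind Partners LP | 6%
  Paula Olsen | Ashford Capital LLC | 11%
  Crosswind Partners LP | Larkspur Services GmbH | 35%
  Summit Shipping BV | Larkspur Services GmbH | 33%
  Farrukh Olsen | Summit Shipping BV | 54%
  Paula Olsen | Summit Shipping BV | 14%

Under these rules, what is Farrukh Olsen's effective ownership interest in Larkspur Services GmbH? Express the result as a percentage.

By sibling attribution (R1), Farrukh Olsen is treated as also owning Paula Olsen's interest in Summit Shipping BV, giving 54% + 14% = 68%.
By sibling attribution (R1), Farrukh Olsen is treated as owning Paula Olsen's 11% interest in Ashford Capital LLC.
Chain via Summit Shipping BV (R3): 68% × 33% = 22.44% of Larkspur Services GmbH.
Chain via Crosswind Partners LP (R3): 6% × 35% = 2.1% of Larkspur Services GmbH.
Chain via Ashford Capital LLC (R3): 11% × 16% = 1.76% of Larkspur Services GmbH.
Aggregating (R2): 22.44% + 2.1% + 1.76% = 26.3%.

26.3%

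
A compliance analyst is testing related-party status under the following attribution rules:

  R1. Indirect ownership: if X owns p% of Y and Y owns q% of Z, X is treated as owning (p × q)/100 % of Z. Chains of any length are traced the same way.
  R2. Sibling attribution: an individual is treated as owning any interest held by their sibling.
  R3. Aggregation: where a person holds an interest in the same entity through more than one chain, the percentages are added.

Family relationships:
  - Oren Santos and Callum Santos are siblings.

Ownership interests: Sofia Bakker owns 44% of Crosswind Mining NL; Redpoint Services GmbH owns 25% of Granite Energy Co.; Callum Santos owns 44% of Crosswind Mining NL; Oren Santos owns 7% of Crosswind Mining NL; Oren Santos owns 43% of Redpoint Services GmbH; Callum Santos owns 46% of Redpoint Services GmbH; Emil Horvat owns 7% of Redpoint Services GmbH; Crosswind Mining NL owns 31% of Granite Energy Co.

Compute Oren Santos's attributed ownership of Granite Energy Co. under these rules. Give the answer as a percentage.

38.06%

By sibling attribution (R2), Oren Santos is treated as also owning Callum Santos's interest in Redpoint Services GmbH, giving 43% + 46% = 89%.
By sibling attribution (R2), Oren Santos is treated as also owning Callum Santos's interest in Crosswind Mining NL, giving 7% + 44% = 51%.
Chain via Redpoint Services GmbH (R1): 89% × 25% = 22.25% of Granite Energy Co.
Chain via Crosswind Mining NL (R1): 51% × 31% = 15.81% of Granite Energy Co.
Aggregating (R3): 22.25% + 15.81% = 38.06%.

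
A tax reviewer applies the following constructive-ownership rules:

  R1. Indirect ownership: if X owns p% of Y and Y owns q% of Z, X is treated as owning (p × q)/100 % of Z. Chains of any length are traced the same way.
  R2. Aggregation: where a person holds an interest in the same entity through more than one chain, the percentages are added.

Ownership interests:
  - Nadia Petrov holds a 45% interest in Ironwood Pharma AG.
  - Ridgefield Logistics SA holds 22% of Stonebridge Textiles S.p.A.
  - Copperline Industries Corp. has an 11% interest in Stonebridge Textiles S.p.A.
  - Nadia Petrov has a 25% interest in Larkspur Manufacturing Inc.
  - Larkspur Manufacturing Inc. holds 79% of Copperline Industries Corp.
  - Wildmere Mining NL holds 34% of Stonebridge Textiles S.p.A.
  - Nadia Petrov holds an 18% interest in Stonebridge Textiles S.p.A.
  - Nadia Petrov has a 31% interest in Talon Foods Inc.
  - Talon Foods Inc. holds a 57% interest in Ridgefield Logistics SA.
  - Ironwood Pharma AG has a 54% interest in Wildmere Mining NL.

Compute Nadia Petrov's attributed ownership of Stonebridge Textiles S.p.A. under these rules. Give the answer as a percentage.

32.3219%

Chain via Talon Foods Inc. → Ridgefield Logistics SA (R1): 31% × 57% × 22% = 3.8874% of Stonebridge Textiles S.p.A.
Chain via Larkspur Manufacturing Inc. → Copperline Industries Corp. (R1): 25% × 79% × 11% = 2.1725% of Stonebridge Textiles S.p.A.
Chain via Ironwood Pharma AG → Wildmere Mining NL (R1): 45% × 54% × 34% = 8.262% of Stonebridge Textiles S.p.A.
Direct interest in Stonebridge Textiles S.p.A: 18%.
Aggregating (R2): 3.8874% + 2.1725% + 8.262% + 18% = 32.3219%.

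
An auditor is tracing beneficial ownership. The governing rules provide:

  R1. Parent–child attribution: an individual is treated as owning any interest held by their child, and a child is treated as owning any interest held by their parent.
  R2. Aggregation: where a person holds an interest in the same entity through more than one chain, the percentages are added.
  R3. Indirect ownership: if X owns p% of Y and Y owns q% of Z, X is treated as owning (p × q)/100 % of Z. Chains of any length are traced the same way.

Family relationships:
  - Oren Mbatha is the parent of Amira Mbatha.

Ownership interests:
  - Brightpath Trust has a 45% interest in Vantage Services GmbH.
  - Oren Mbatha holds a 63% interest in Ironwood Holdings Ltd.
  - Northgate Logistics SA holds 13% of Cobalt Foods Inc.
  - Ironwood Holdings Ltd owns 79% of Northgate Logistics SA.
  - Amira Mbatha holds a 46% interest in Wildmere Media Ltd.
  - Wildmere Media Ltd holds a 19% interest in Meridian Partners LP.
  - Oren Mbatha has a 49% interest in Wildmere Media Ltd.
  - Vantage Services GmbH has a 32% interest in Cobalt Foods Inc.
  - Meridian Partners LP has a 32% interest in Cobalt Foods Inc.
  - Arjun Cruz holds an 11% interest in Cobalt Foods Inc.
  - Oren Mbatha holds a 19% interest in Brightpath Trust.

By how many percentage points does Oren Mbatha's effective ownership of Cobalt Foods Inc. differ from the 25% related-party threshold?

By parent–child attribution (R1), Oren Mbatha is treated as also owning Amira Mbatha's interest in Wildmere Media Ltd, giving 49% + 46% = 95%.
Chain via Ironwood Holdings Ltd → Northgate Logistics SA (R3): 63% × 79% × 13% = 6.4701% of Cobalt Foods Inc.
Chain via Brightpath Trust → Vantage Services GmbH (R3): 19% × 45% × 32% = 2.736% of Cobalt Foods Inc.
Chain via Wildmere Media Ltd → Meridian Partners LP (R3): 95% × 19% × 32% = 5.776% of Cobalt Foods Inc.
Aggregating (R2): 6.4701% + 2.736% + 5.776% = 14.9821%.
14.9821% falls short of the 25% threshold by 10.0179 percentage points.

10.0179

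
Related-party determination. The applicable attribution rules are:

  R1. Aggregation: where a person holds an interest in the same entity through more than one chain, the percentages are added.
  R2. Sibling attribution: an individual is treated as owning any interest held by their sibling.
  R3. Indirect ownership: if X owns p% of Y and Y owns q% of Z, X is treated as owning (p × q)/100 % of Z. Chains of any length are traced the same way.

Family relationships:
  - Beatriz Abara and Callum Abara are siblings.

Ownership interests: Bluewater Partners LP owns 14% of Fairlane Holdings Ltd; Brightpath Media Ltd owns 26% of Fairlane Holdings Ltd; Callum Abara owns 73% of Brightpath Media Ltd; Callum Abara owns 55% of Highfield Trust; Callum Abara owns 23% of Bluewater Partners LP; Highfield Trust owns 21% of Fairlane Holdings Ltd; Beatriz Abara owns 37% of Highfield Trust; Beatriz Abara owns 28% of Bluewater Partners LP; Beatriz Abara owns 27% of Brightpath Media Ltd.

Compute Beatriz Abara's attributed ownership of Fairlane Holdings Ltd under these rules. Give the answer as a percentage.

52.46%

By sibling attribution (R2), Beatriz Abara is treated as also owning Callum Abara's interest in Brightpath Media Ltd, giving 27% + 73% = 100%.
By sibling attribution (R2), Beatriz Abara is treated as also owning Callum Abara's interest in Highfield Trust, giving 37% + 55% = 92%.
By sibling attribution (R2), Beatriz Abara is treated as also owning Callum Abara's interest in Bluewater Partners LP, giving 28% + 23% = 51%.
Chain via Brightpath Media Ltd (R3): 100% × 26% = 26% of Fairlane Holdings Ltd.
Chain via Highfield Trust (R3): 92% × 21% = 19.32% of Fairlane Holdings Ltd.
Chain via Bluewater Partners LP (R3): 51% × 14% = 7.14% of Fairlane Holdings Ltd.
Aggregating (R1): 26% + 19.32% + 7.14% = 52.46%.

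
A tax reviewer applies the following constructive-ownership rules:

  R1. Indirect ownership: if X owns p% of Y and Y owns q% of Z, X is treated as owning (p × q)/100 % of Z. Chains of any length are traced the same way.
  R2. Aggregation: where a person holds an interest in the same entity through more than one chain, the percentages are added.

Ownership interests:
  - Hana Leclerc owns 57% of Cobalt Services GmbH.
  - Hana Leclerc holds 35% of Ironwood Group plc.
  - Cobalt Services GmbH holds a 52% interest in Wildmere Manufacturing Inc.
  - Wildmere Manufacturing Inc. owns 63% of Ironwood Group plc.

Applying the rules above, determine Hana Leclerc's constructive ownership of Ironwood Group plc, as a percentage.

Chain via Cobalt Services GmbH → Wildmere Manufacturing Inc. (R1): 57% × 52% × 63% = 18.6732% of Ironwood Group plc.
Direct interest in Ironwood Group plc: 35%.
Aggregating (R2): 18.6732% + 35% = 53.6732%.

53.6732%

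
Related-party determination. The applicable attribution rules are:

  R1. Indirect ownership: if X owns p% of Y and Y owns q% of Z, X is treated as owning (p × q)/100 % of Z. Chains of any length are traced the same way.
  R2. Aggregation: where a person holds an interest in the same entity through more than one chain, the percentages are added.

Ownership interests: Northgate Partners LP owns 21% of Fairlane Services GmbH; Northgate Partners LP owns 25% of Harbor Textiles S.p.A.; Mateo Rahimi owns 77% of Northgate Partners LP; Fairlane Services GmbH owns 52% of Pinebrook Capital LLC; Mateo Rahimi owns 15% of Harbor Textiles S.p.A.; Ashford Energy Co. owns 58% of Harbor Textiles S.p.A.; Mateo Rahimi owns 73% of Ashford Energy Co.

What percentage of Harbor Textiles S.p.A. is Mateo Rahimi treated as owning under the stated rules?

Chain via Northgate Partners LP (R1): 77% × 25% = 19.25% of Harbor Textiles S.p.A.
Chain via Ashford Energy Co. (R1): 73% × 58% = 42.34% of Harbor Textiles S.p.A.
Direct interest in Harbor Textiles S.p.A: 15%.
Aggregating (R2): 19.25% + 42.34% + 15% = 76.59%.

76.59%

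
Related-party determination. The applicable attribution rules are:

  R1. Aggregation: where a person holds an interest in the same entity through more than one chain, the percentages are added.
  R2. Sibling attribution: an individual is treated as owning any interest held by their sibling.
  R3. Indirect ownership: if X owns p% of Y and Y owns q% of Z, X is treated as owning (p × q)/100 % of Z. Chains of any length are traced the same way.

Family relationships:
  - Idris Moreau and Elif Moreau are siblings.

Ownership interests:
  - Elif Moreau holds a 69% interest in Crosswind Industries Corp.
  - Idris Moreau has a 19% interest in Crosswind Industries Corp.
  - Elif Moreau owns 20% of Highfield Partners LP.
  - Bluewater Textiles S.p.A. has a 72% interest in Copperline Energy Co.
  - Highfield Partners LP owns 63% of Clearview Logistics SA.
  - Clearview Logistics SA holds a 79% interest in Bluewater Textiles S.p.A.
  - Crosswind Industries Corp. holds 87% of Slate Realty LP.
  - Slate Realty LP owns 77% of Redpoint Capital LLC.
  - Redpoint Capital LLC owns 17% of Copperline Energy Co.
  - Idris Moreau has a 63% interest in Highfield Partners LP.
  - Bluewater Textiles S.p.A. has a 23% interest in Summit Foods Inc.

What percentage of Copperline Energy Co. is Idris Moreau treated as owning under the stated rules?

39.764256%

By sibling attribution (R2), Idris Moreau is treated as also owning Elif Moreau's interest in Highfield Partners LP, giving 63% + 20% = 83%.
By sibling attribution (R2), Idris Moreau is treated as also owning Elif Moreau's interest in Crosswind Industries Corp, giving 19% + 69% = 88%.
Chain via Highfield Partners LP → Clearview Logistics SA → Bluewater Textiles S.p.A. (R3): 83% × 63% × 79% × 72% = 29.742552% of Copperline Energy Co.
Chain via Crosswind Industries Corp. → Slate Realty LP → Redpoint Capital LLC (R3): 88% × 87% × 77% × 17% = 10.021704% of Copperline Energy Co.
Aggregating (R1): 29.742552% + 10.021704% = 39.764256%.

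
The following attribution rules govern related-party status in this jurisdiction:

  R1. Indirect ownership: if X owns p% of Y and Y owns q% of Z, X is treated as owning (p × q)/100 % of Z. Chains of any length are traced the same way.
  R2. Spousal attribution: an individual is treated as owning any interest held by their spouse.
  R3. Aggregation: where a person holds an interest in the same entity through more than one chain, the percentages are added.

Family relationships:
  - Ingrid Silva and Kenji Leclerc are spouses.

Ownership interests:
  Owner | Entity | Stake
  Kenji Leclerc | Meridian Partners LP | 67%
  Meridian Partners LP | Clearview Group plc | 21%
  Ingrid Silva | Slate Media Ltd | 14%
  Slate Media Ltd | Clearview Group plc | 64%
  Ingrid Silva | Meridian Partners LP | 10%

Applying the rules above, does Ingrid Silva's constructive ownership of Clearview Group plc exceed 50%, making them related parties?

By spousal attribution (R2), Ingrid Silva is treated as also owning Kenji Leclerc's interest in Meridian Partners LP, giving 10% + 67% = 77%.
Chain via Slate Media Ltd (R1): 14% × 64% = 8.96% of Clearview Group plc.
Chain via Meridian Partners LP (R1): 77% × 21% = 16.17% of Clearview Group plc.
Aggregating (R3): 8.96% + 16.17% = 25.13%.
25.13% does not exceed the 50% threshold, so Ingrid is not a related party to Clearview Group plc.

No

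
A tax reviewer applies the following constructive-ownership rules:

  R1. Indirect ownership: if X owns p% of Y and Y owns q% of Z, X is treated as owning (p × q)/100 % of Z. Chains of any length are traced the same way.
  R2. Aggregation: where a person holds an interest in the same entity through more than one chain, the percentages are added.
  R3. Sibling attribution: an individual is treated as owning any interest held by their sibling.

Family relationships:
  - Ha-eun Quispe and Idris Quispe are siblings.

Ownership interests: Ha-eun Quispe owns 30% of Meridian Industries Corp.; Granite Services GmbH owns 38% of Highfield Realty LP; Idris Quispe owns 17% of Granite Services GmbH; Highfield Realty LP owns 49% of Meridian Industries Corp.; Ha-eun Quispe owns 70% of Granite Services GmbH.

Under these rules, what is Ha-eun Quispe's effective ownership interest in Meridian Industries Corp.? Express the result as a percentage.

By sibling attribution (R3), Ha-eun Quispe is treated as also owning Idris Quispe's interest in Granite Services GmbH, giving 70% + 17% = 87%.
Chain via Granite Services GmbH → Highfield Realty LP (R1): 87% × 38% × 49% = 16.1994% of Meridian Industries Corp.
Direct interest in Meridian Industries Corp: 30%.
Aggregating (R2): 16.1994% + 30% = 46.1994%.

46.1994%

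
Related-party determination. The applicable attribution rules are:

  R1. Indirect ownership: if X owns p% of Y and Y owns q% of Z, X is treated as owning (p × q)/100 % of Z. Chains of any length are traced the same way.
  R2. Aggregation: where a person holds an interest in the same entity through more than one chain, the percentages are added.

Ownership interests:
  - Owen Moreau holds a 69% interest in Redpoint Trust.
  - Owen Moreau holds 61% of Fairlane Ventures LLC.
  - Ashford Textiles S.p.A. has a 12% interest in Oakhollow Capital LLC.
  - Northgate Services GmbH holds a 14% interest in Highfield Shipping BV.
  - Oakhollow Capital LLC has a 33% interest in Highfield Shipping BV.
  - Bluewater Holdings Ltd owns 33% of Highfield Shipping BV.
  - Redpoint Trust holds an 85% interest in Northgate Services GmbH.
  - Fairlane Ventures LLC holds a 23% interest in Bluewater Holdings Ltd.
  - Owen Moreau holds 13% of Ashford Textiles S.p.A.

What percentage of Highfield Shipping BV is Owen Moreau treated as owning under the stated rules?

13.3557%

Chain via Redpoint Trust → Northgate Services GmbH (R1): 69% × 85% × 14% = 8.211% of Highfield Shipping BV.
Chain via Fairlane Ventures LLC → Bluewater Holdings Ltd (R1): 61% × 23% × 33% = 4.6299% of Highfield Shipping BV.
Chain via Ashford Textiles S.p.A. → Oakhollow Capital LLC (R1): 13% × 12% × 33% = 0.5148% of Highfield Shipping BV.
Aggregating (R2): 8.211% + 4.6299% + 0.5148% = 13.3557%.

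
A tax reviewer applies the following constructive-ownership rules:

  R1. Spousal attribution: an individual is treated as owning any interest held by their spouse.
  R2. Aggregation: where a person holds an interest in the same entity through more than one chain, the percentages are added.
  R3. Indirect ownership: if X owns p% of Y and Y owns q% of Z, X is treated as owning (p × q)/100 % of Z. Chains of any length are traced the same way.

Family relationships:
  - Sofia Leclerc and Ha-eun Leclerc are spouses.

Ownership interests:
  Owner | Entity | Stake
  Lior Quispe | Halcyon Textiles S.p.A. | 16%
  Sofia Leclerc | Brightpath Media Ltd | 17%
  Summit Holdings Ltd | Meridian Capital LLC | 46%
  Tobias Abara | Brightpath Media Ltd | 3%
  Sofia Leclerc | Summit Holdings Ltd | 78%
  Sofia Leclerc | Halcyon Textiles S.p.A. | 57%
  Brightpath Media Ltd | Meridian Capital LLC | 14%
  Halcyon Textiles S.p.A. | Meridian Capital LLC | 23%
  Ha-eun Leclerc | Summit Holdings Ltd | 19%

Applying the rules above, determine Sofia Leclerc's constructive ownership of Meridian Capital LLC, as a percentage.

60.11%

By spousal attribution (R1), Sofia Leclerc is treated as also owning Ha-eun Leclerc's interest in Summit Holdings Ltd, giving 78% + 19% = 97%.
Chain via Brightpath Media Ltd (R3): 17% × 14% = 2.38% of Meridian Capital LLC.
Chain via Summit Holdings Ltd (R3): 97% × 46% = 44.62% of Meridian Capital LLC.
Chain via Halcyon Textiles S.p.A. (R3): 57% × 23% = 13.11% of Meridian Capital LLC.
Aggregating (R2): 2.38% + 44.62% + 13.11% = 60.11%.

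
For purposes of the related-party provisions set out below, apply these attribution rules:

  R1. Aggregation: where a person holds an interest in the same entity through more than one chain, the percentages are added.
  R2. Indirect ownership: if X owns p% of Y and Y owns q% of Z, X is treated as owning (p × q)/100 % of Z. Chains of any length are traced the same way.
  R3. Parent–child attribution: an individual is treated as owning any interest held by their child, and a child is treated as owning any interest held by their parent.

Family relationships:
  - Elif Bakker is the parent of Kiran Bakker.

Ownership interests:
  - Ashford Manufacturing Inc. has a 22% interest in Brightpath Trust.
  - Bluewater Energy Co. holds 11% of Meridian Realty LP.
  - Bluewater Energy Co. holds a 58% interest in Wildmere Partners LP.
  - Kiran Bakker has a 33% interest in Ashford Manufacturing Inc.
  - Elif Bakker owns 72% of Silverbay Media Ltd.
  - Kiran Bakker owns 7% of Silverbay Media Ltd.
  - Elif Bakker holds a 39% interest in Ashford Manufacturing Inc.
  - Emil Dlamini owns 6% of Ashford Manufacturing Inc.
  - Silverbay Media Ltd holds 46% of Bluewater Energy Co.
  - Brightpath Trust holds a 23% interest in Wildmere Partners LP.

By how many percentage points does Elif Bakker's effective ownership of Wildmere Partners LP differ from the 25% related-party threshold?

0.2796

By parent–child attribution (R3), Elif Bakker is treated as also owning Kiran Bakker's interest in Ashford Manufacturing Inc, giving 39% + 33% = 72%.
By parent–child attribution (R3), Elif Bakker is treated as also owning Kiran Bakker's interest in Silverbay Media Ltd, giving 72% + 7% = 79%.
Chain via Ashford Manufacturing Inc. → Brightpath Trust (R2): 72% × 22% × 23% = 3.6432% of Wildmere Partners LP.
Chain via Silverbay Media Ltd → Bluewater Energy Co. (R2): 79% × 46% × 58% = 21.0772% of Wildmere Partners LP.
Aggregating (R1): 3.6432% + 21.0772% = 24.7204%.
24.7204% falls short of the 25% threshold by 0.2796 percentage points.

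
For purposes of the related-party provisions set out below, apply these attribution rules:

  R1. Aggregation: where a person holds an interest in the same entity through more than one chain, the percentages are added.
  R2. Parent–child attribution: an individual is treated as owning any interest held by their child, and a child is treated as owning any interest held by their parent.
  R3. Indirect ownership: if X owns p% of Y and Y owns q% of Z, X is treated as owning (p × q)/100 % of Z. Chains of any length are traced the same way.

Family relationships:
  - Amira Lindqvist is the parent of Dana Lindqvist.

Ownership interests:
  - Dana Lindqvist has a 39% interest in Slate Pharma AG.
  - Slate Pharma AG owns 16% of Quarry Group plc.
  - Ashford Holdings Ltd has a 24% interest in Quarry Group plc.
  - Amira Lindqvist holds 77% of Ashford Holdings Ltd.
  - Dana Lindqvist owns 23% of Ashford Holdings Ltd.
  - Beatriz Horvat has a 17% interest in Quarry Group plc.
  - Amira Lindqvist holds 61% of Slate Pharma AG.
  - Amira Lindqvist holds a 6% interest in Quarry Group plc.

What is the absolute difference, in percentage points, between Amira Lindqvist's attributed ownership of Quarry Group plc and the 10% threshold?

By parent–child attribution (R2), Amira Lindqvist is treated as also owning Dana Lindqvist's interest in Ashford Holdings Ltd, giving 77% + 23% = 100%.
By parent–child attribution (R2), Amira Lindqvist is treated as also owning Dana Lindqvist's interest in Slate Pharma AG, giving 61% + 39% = 100%.
Chain via Ashford Holdings Ltd (R3): 100% × 24% = 24% of Quarry Group plc.
Chain via Slate Pharma AG (R3): 100% × 16% = 16% of Quarry Group plc.
Direct interest in Quarry Group plc: 6%.
Aggregating (R1): 24% + 16% + 6% = 46%.
46% exceeds the 10% threshold by 36 percentage points.

36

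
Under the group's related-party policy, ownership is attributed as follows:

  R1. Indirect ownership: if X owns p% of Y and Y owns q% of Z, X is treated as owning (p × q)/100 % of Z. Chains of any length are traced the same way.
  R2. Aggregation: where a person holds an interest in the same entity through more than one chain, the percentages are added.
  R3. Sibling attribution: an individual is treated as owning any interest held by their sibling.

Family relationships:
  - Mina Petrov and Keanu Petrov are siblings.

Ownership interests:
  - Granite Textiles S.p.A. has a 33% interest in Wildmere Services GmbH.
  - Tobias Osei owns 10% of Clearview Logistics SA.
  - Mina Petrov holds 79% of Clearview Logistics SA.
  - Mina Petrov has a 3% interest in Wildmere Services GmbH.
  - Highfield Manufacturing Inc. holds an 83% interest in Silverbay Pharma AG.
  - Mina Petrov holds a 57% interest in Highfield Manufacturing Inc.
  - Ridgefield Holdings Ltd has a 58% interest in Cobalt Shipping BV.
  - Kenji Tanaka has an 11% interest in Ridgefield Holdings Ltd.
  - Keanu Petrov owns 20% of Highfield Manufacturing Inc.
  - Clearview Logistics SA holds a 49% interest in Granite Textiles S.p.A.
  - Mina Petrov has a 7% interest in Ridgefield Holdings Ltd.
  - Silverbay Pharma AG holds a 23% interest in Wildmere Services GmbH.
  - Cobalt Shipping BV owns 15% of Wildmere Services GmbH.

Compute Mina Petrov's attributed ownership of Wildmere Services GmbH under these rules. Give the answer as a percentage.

31.0826%

By sibling attribution (R3), Mina Petrov is treated as also owning Keanu Petrov's interest in Highfield Manufacturing Inc, giving 57% + 20% = 77%.
Chain via Highfield Manufacturing Inc. → Silverbay Pharma AG (R1): 77% × 83% × 23% = 14.6993% of Wildmere Services GmbH.
Chain via Clearview Logistics SA → Granite Textiles S.p.A. (R1): 79% × 49% × 33% = 12.7743% of Wildmere Services GmbH.
Chain via Ridgefield Holdings Ltd → Cobalt Shipping BV (R1): 7% × 58% × 15% = 0.609% of Wildmere Services GmbH.
Direct interest in Wildmere Services GmbH: 3%.
Aggregating (R2): 14.6993% + 12.7743% + 0.609% + 3% = 31.0826%.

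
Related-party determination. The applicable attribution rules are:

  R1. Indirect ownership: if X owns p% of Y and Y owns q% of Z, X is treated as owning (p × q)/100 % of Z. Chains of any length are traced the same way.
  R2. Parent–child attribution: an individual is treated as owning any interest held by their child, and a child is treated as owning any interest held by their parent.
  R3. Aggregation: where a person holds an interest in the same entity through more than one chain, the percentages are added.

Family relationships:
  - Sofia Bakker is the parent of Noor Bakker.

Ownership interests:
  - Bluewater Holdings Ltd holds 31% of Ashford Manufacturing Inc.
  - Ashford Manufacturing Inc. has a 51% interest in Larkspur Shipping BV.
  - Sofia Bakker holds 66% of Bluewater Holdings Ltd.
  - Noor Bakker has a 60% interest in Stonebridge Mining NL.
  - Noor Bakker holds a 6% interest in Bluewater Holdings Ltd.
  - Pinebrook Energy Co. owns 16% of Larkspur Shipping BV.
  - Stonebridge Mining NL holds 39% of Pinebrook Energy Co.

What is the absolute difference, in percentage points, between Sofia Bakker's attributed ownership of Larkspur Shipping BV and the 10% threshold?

By parent–child attribution (R2), Sofia Bakker is treated as also owning Noor Bakker's interest in Bluewater Holdings Ltd, giving 66% + 6% = 72%.
By parent–child attribution (R2), Sofia Bakker is treated as owning Noor Bakker's 60% interest in Stonebridge Mining NL.
Chain via Bluewater Holdings Ltd → Ashford Manufacturing Inc. (R1): 72% × 31% × 51% = 11.3832% of Larkspur Shipping BV.
Chain via Stonebridge Mining NL → Pinebrook Energy Co. (R1): 60% × 39% × 16% = 3.744% of Larkspur Shipping BV.
Aggregating (R3): 11.3832% + 3.744% = 15.1272%.
15.1272% exceeds the 10% threshold by 5.1272 percentage points.

5.1272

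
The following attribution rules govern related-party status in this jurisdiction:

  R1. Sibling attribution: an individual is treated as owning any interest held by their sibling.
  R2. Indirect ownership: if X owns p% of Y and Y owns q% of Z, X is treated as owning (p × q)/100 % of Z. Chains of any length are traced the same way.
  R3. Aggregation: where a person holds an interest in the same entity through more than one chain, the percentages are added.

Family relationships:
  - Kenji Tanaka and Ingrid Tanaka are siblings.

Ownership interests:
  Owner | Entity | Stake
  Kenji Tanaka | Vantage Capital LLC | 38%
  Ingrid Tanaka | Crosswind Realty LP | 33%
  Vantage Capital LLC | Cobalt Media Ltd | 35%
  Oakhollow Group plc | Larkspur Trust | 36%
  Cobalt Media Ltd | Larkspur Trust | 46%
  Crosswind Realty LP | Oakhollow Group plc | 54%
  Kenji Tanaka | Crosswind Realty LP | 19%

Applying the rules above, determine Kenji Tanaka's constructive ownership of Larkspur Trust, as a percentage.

By sibling attribution (R1), Kenji Tanaka is treated as also owning Ingrid Tanaka's interest in Crosswind Realty LP, giving 19% + 33% = 52%.
Chain via Vantage Capital LLC → Cobalt Media Ltd (R2): 38% × 35% × 46% = 6.118% of Larkspur Trust.
Chain via Crosswind Realty LP → Oakhollow Group plc (R2): 52% × 54% × 36% = 10.1088% of Larkspur Trust.
Aggregating (R3): 6.118% + 10.1088% = 16.2268%.

16.2268%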